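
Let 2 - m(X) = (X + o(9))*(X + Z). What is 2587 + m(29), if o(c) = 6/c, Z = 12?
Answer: 4118/3 ≈ 1372.7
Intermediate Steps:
m(X) = 2 - (12 + X)*(2/3 + X) (m(X) = 2 - (X + 6/9)*(X + 12) = 2 - (X + 6*(1/9))*(12 + X) = 2 - (X + 2/3)*(12 + X) = 2 - (2/3 + X)*(12 + X) = 2 - (12 + X)*(2/3 + X))
2587 + m(29) = 2587 + (-6 - 1*29**2 - 38/3*29) = 2587 + (-6 - 1*841 - 1102/3) = 2587 + (-6 - 841 - 1102/3) = 2587 - 3643/3 = 4118/3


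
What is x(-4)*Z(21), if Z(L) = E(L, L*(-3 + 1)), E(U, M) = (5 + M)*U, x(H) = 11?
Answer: -8547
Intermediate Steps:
E(U, M) = U*(5 + M)
Z(L) = L*(5 - 2*L) (Z(L) = L*(5 + L*(-3 + 1)) = L*(5 + L*(-2)) = L*(5 - 2*L))
x(-4)*Z(21) = 11*(21*(5 - 2*21)) = 11*(21*(5 - 42)) = 11*(21*(-37)) = 11*(-777) = -8547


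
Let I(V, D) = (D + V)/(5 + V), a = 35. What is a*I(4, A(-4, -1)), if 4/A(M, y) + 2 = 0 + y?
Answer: 280/27 ≈ 10.370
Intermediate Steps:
A(M, y) = 4/(-2 + y) (A(M, y) = 4/(-2 + (0 + y)) = 4/(-2 + y))
I(V, D) = (D + V)/(5 + V)
a*I(4, A(-4, -1)) = 35*((4/(-2 - 1) + 4)/(5 + 4)) = 35*((4/(-3) + 4)/9) = 35*((4*(-⅓) + 4)/9) = 35*((-4/3 + 4)/9) = 35*((⅑)*(8/3)) = 35*(8/27) = 280/27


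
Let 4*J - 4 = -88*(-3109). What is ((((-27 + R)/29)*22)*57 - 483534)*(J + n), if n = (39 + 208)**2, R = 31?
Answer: -1813972757760/29 ≈ -6.2551e+10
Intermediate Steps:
J = 68399 (J = 1 + (-88*(-3109))/4 = 1 + (1/4)*273592 = 1 + 68398 = 68399)
n = 61009 (n = 247**2 = 61009)
((((-27 + R)/29)*22)*57 - 483534)*(J + n) = ((((-27 + 31)/29)*22)*57 - 483534)*(68399 + 61009) = (((4*(1/29))*22)*57 - 483534)*129408 = (((4/29)*22)*57 - 483534)*129408 = ((88/29)*57 - 483534)*129408 = (5016/29 - 483534)*129408 = -14017470/29*129408 = -1813972757760/29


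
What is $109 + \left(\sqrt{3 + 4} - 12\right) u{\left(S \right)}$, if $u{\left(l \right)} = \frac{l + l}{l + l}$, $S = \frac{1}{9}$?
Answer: $97 + \sqrt{7} \approx 99.646$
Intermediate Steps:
$S = \frac{1}{9} \approx 0.11111$
$u{\left(l \right)} = 1$ ($u{\left(l \right)} = \frac{2 l}{2 l} = 2 l \frac{1}{2 l} = 1$)
$109 + \left(\sqrt{3 + 4} - 12\right) u{\left(S \right)} = 109 + \left(\sqrt{3 + 4} - 12\right) 1 = 109 + \left(\sqrt{7} - 12\right) 1 = 109 + \left(-12 + \sqrt{7}\right) 1 = 109 - \left(12 - \sqrt{7}\right) = 97 + \sqrt{7}$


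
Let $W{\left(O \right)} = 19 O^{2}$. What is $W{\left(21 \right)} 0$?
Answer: $0$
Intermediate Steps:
$W{\left(21 \right)} 0 = 19 \cdot 21^{2} \cdot 0 = 19 \cdot 441 \cdot 0 = 8379 \cdot 0 = 0$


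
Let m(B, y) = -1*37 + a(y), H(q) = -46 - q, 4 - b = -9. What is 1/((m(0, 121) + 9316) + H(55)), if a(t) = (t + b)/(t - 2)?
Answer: 119/1092316 ≈ 0.00010894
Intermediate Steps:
b = 13 (b = 4 - 1*(-9) = 4 + 9 = 13)
a(t) = (13 + t)/(-2 + t) (a(t) = (t + 13)/(t - 2) = (13 + t)/(-2 + t))
m(B, y) = -37 + (13 + y)/(-2 + y) (m(B, y) = -1*37 + (13 + y)/(-2 + y) = -37 + (13 + y)/(-2 + y))
1/((m(0, 121) + 9316) + H(55)) = 1/((3*(29 - 12*121)/(-2 + 121) + 9316) + (-46 - 1*55)) = 1/((3*(29 - 1452)/119 + 9316) + (-46 - 55)) = 1/((3*(1/119)*(-1423) + 9316) - 101) = 1/((-4269/119 + 9316) - 101) = 1/(1104335/119 - 101) = 1/(1092316/119) = 119/1092316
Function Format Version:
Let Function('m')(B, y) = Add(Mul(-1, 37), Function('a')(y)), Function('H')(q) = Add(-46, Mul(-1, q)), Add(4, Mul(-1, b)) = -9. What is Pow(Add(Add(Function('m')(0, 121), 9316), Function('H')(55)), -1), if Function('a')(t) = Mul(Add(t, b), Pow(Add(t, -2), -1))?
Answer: Rational(119, 1092316) ≈ 0.00010894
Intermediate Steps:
b = 13 (b = Add(4, Mul(-1, -9)) = Add(4, 9) = 13)
Function('a')(t) = Mul(Pow(Add(-2, t), -1), Add(13, t)) (Function('a')(t) = Mul(Add(t, 13), Pow(Add(t, -2), -1)) = Mul(Add(13, t), Pow(Add(-2, t), -1)) = Mul(Pow(Add(-2, t), -1), Add(13, t)))
Function('m')(B, y) = Add(-37, Mul(Pow(Add(-2, y), -1), Add(13, y))) (Function('m')(B, y) = Add(Mul(-1, 37), Mul(Pow(Add(-2, y), -1), Add(13, y))) = Add(-37, Mul(Pow(Add(-2, y), -1), Add(13, y))))
Pow(Add(Add(Function('m')(0, 121), 9316), Function('H')(55)), -1) = Pow(Add(Add(Mul(3, Pow(Add(-2, 121), -1), Add(29, Mul(-12, 121))), 9316), Add(-46, Mul(-1, 55))), -1) = Pow(Add(Add(Mul(3, Pow(119, -1), Add(29, -1452)), 9316), Add(-46, -55)), -1) = Pow(Add(Add(Mul(3, Rational(1, 119), -1423), 9316), -101), -1) = Pow(Add(Add(Rational(-4269, 119), 9316), -101), -1) = Pow(Add(Rational(1104335, 119), -101), -1) = Pow(Rational(1092316, 119), -1) = Rational(119, 1092316)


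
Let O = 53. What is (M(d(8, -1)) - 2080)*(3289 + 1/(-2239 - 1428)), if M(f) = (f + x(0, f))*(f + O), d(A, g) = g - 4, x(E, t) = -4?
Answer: -30296634144/3667 ≈ -8.2620e+6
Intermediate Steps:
d(A, g) = -4 + g
M(f) = (-4 + f)*(53 + f) (M(f) = (f - 4)*(f + 53) = (-4 + f)*(53 + f))
(M(d(8, -1)) - 2080)*(3289 + 1/(-2239 - 1428)) = ((-212 + (-4 - 1)² + 49*(-4 - 1)) - 2080)*(3289 + 1/(-2239 - 1428)) = ((-212 + (-5)² + 49*(-5)) - 2080)*(3289 + 1/(-3667)) = ((-212 + 25 - 245) - 2080)*(3289 - 1/3667) = (-432 - 2080)*(12060762/3667) = -2512*12060762/3667 = -30296634144/3667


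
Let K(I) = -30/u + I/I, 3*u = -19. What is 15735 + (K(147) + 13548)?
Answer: 556486/19 ≈ 29289.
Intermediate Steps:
u = -19/3 (u = (⅓)*(-19) = -19/3 ≈ -6.3333)
K(I) = 109/19 (K(I) = -30/(-19/3) + I/I = -30*(-3/19) + 1 = 90/19 + 1 = 109/19)
15735 + (K(147) + 13548) = 15735 + (109/19 + 13548) = 15735 + 257521/19 = 556486/19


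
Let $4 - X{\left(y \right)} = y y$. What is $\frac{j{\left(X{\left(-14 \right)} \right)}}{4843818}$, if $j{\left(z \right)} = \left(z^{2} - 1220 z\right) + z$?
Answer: $\frac{45152}{807303} \approx 0.055929$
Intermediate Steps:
$X{\left(y \right)} = 4 - y^{2}$ ($X{\left(y \right)} = 4 - y y = 4 - y^{2}$)
$j{\left(z \right)} = z^{2} - 1219 z$
$\frac{j{\left(X{\left(-14 \right)} \right)}}{4843818} = \frac{\left(4 - \left(-14\right)^{2}\right) \left(-1219 + \left(4 - \left(-14\right)^{2}\right)\right)}{4843818} = \left(4 - 196\right) \left(-1219 + \left(4 - 196\right)\right) \frac{1}{4843818} = - 192 \left(-1219 - 192\right) \frac{1}{4843818} = \left(-192\right) \left(-1411\right) \frac{1}{4843818} = 270912 \cdot \frac{1}{4843818} = \frac{45152}{807303}$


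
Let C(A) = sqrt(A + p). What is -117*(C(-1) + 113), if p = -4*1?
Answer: -13221 - 117*I*sqrt(5) ≈ -13221.0 - 261.62*I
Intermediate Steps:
p = -4
C(A) = sqrt(-4 + A) (C(A) = sqrt(A - 4) = sqrt(-4 + A))
-117*(C(-1) + 113) = -117*(sqrt(-4 - 1) + 113) = -117*(sqrt(-5) + 113) = -117*(I*sqrt(5) + 113) = -117*(113 + I*sqrt(5)) = -13221 - 117*I*sqrt(5)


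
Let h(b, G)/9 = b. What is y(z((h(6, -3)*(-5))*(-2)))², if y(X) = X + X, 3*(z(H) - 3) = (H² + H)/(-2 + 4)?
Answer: 9484032996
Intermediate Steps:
h(b, G) = 9*b
z(H) = 3 + H/6 + H²/6 (z(H) = 3 + ((H² + H)/(-2 + 4))/3 = 3 + ((H + H²)/2)/3 = 3 + ((H + H²)*(½))/3 = 3 + (H/2 + H²/2)/3 = 3 + (H/6 + H²/6) = 3 + H/6 + H²/6)
y(X) = 2*X
y(z((h(6, -3)*(-5))*(-2)))² = (2*(3 + (((9*6)*(-5))*(-2))/6 + (((9*6)*(-5))*(-2))²/6))² = (2*(3 + ((54*(-5))*(-2))/6 + ((54*(-5))*(-2))²/6))² = (2*(3 + (-270*(-2))/6 + (-270*(-2))²/6))² = (2*(3 + (⅙)*540 + (⅙)*540²))² = (2*(3 + 90 + (⅙)*291600))² = (2*(3 + 90 + 48600))² = (2*48693)² = 97386² = 9484032996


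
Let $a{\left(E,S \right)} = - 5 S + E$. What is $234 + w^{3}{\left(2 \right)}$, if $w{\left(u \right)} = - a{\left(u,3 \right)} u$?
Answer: $17810$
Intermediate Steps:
$a{\left(E,S \right)} = E - 5 S$
$w{\left(u \right)} = u \left(15 - u\right)$ ($w{\left(u \right)} = - (u - 15) u = - (-15 + u) u = \left(15 - u\right) u = u \left(15 - u\right)$)
$234 + w^{3}{\left(2 \right)} = 234 + \left(2 \left(15 - 2\right)\right)^{3} = 234 + \left(2 \cdot 13\right)^{3} = 234 + 26^{3} = 234 + 17576 = 17810$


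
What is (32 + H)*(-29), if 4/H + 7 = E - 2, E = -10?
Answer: -17516/19 ≈ -921.89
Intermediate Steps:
H = -4/19 (H = 4/(-7 + (-10 - 2)) = 4/(-7 - 12) = 4/(-19) = 4*(-1/19) = -4/19 ≈ -0.21053)
(32 + H)*(-29) = (32 - 4/19)*(-29) = (604/19)*(-29) = -17516/19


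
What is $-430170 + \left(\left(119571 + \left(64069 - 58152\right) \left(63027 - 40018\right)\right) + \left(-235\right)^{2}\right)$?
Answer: $135888879$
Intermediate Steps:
$-430170 + \left(\left(119571 + \left(64069 - 58152\right) \left(63027 - 40018\right)\right) + \left(-235\right)^{2}\right) = -430170 + \left(\left(119571 + 5917 \cdot 23009\right) + 55225\right) = -430170 + \left(\left(119571 + 136144253\right) + 55225\right) = -430170 + \left(136263824 + 55225\right) = -430170 + 136319049 = 135888879$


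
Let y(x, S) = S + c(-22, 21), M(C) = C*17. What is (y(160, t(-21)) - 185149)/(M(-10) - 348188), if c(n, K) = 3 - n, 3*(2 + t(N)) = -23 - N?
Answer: 277690/522537 ≈ 0.53143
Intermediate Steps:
M(C) = 17*C
t(N) = -29/3 - N/3 (t(N) = -2 + (-23 - N)/3 = -2 + (-23/3 - N/3) = -29/3 - N/3)
y(x, S) = 25 + S (y(x, S) = S + (3 - 1*(-22)) = S + (3 + 22) = S + 25 = 25 + S)
(y(160, t(-21)) - 185149)/(M(-10) - 348188) = ((25 + (-29/3 - ⅓*(-21))) - 185149)/(17*(-10) - 348188) = ((25 + (-29/3 + 7)) - 185149)/(-170 - 348188) = ((25 - 8/3) - 185149)/(-348358) = (67/3 - 185149)*(-1/348358) = -555380/3*(-1/348358) = 277690/522537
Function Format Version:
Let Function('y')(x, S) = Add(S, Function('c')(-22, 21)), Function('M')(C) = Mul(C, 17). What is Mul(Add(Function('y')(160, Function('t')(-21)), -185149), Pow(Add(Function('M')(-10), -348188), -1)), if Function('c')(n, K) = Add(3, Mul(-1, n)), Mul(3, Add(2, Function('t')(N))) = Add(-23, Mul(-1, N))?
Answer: Rational(277690, 522537) ≈ 0.53143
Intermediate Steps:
Function('M')(C) = Mul(17, C)
Function('t')(N) = Add(Rational(-29, 3), Mul(Rational(-1, 3), N)) (Function('t')(N) = Add(-2, Mul(Rational(1, 3), Add(-23, Mul(-1, N)))) = Add(-2, Add(Rational(-23, 3), Mul(Rational(-1, 3), N))) = Add(Rational(-29, 3), Mul(Rational(-1, 3), N)))
Function('y')(x, S) = Add(25, S) (Function('y')(x, S) = Add(S, Add(3, Mul(-1, -22))) = Add(S, Add(3, 22)) = Add(S, 25) = Add(25, S))
Mul(Add(Function('y')(160, Function('t')(-21)), -185149), Pow(Add(Function('M')(-10), -348188), -1)) = Mul(Add(Add(25, Add(Rational(-29, 3), Mul(Rational(-1, 3), -21))), -185149), Pow(Add(Mul(17, -10), -348188), -1)) = Mul(Add(Add(25, Add(Rational(-29, 3), 7)), -185149), Pow(Add(-170, -348188), -1)) = Mul(Add(Add(25, Rational(-8, 3)), -185149), Pow(-348358, -1)) = Mul(Add(Rational(67, 3), -185149), Rational(-1, 348358)) = Mul(Rational(-555380, 3), Rational(-1, 348358)) = Rational(277690, 522537)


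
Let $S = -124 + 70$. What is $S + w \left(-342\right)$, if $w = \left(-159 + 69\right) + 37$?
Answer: $18072$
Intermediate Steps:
$S = -54$
$w = -53$ ($w = -90 + 37 = -53$)
$S + w \left(-342\right) = -54 - -18126 = -54 + 18126 = 18072$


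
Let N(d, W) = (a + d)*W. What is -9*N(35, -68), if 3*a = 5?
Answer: 22440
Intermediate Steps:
a = 5/3 (a = (1/3)*5 = 5/3 ≈ 1.6667)
N(d, W) = W*(5/3 + d) (N(d, W) = (5/3 + d)*W = W*(5/3 + d))
-9*N(35, -68) = -3*(-68)*(5 + 3*35) = -3*(-68)*(5 + 105) = -3*(-68)*110 = -9*(-7480/3) = 22440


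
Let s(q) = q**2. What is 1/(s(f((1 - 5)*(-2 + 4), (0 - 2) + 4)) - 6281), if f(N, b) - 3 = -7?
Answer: -1/6265 ≈ -0.00015962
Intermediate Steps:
f(N, b) = -4 (f(N, b) = 3 - 7 = -4)
1/(s(f((1 - 5)*(-2 + 4), (0 - 2) + 4)) - 6281) = 1/((-4)**2 - 6281) = 1/(16 - 6281) = 1/(-6265) = -1/6265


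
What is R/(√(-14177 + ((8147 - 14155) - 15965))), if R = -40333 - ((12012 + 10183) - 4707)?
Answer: 57821*I*√1446/7230 ≈ 304.11*I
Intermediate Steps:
R = -57821 (R = -40333 - (22195 - 4707) = -40333 - 1*17488 = -40333 - 17488 = -57821)
R/(√(-14177 + ((8147 - 14155) - 15965))) = -57821/√(-14177 + ((8147 - 14155) - 15965)) = -57821/√(-14177 + (-6008 - 15965)) = -57821/√(-14177 - 21973) = -57821*(-I*√1446/7230) = -(-57821)*I*√1446/7230 = 57821*I*√1446/7230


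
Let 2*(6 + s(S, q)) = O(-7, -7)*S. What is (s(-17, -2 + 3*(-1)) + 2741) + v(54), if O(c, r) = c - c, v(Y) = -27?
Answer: 2708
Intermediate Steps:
O(c, r) = 0
s(S, q) = -6 (s(S, q) = -6 + (0*S)/2 = -6 + (½)*0 = -6 + 0 = -6)
(s(-17, -2 + 3*(-1)) + 2741) + v(54) = (-6 + 2741) - 27 = 2735 - 27 = 2708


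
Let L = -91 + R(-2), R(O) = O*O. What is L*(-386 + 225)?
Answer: 14007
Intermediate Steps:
R(O) = O²
L = -87 (L = -91 + (-2)² = -91 + 4 = -87)
L*(-386 + 225) = -87*(-386 + 225) = -87*(-161) = 14007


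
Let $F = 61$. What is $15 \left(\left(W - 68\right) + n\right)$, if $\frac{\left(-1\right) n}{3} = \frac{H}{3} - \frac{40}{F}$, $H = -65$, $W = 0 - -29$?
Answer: $\frac{25590}{61} \approx 419.51$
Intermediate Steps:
$W = 29$ ($W = 0 + 29 = 29$)
$n = \frac{4085}{61}$ ($n = - 3 \left(- \frac{65}{3} - \frac{40}{61}\right) = \left(-3\right) \left(- \frac{4085}{183}\right) = \frac{4085}{61} \approx 66.967$)
$15 \left(\left(W - 68\right) + n\right) = 15 \left(\left(29 - 68\right) + \frac{4085}{61}\right) = 15 \left(-39 + \frac{4085}{61}\right) = 15 \cdot \frac{1706}{61} = \frac{25590}{61}$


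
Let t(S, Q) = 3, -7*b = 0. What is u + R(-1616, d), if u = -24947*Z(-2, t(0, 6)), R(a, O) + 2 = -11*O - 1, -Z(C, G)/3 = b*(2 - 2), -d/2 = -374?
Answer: -8231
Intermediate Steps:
d = 748 (d = -2*(-374) = 748)
b = 0 (b = -⅐*0 = 0)
Z(C, G) = 0 (Z(C, G) = -0*(2 - 2) = -0*0 = -3*0 = 0)
R(a, O) = -3 - 11*O (R(a, O) = -2 + (-11*O - 1) = -2 + (-1 - 11*O) = -3 - 11*O)
u = 0 (u = -24947*0 = 0)
u + R(-1616, d) = 0 + (-3 - 11*748) = 0 + (-3 - 8228) = 0 - 8231 = -8231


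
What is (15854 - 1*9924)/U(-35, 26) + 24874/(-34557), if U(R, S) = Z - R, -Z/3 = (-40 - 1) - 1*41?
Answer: 197933416/9710517 ≈ 20.383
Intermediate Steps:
Z = 246 (Z = -3*((-40 - 1) - 1*41) = -3*(-41 - 41) = -3*(-82) = 246)
U(R, S) = 246 - R
(15854 - 1*9924)/U(-35, 26) + 24874/(-34557) = (15854 - 1*9924)/(246 - 1*(-35)) + 24874/(-34557) = (15854 - 9924)/(246 + 35) + 24874*(-1/34557) = 5930/281 - 24874/34557 = 197933416/9710517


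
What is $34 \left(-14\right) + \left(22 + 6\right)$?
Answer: $-448$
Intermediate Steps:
$34 \left(-14\right) + \left(22 + 6\right) = -476 + 28 = -448$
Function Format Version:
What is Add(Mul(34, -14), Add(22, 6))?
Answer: -448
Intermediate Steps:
Add(Mul(34, -14), Add(22, 6)) = Add(-476, 28) = -448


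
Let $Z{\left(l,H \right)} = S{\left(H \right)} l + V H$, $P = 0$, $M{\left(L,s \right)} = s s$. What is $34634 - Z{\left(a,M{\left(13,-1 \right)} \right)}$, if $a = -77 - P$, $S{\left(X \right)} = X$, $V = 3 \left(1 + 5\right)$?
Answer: $34693$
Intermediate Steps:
$M{\left(L,s \right)} = s^{2}$
$V = 18$ ($V = 3 \cdot 6 = 18$)
$a = -77$ ($a = -77 - 0 = -77 + 0 = -77$)
$Z{\left(l,H \right)} = 18 H + H l$ ($Z{\left(l,H \right)} = H l + 18 H = 18 H + H l$)
$34634 - Z{\left(a,M{\left(13,-1 \right)} \right)} = 34634 - \left(-1\right)^{2} \left(18 - 77\right) = 34634 - 1 \left(-59\right) = 34634 - -59 = 34634 + 59 = 34693$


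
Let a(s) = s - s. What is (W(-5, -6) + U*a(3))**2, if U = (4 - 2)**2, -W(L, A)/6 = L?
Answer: 900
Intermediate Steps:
a(s) = 0
W(L, A) = -6*L
U = 4 (U = 2**2 = 4)
(W(-5, -6) + U*a(3))**2 = (-6*(-5) + 4*0)**2 = (30 + 0)**2 = 30**2 = 900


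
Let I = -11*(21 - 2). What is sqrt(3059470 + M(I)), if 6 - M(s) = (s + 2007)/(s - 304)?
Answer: sqrt(89462240202)/171 ≈ 1749.1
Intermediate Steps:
I = -209 (I = -11*19 = -209)
M(s) = 6 - (2007 + s)/(-304 + s) (M(s) = 6 - (s + 2007)/(s - 304) = 6 - (2007 + s)/(-304 + s))
sqrt(3059470 + M(I)) = sqrt(3059470 + (-3831 + 5*(-209))/(-304 - 209)) = sqrt(3059470 + (-3831 - 1045)/(-513)) = sqrt(3059470 - 1/513*(-4876)) = sqrt(3059470 + 4876/513) = sqrt(1569512986/513) = sqrt(89462240202)/171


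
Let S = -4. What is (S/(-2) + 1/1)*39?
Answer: 117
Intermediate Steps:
(S/(-2) + 1/1)*39 = (-4/(-2) + 1/1)*39 = (-4*(-1/2) + 1*1)*39 = (2 + 1)*39 = 3*39 = 117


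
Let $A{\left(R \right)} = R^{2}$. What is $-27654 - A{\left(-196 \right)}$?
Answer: $-66070$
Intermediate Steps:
$-27654 - A{\left(-196 \right)} = -27654 - \left(-196\right)^{2} = -27654 - 38416 = -66070$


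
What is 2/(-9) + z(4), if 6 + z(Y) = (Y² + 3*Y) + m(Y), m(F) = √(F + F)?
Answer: 196/9 + 2*√2 ≈ 24.606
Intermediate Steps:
m(F) = √2*√F (m(F) = √(2*F) = √2*√F)
z(Y) = -6 + Y² + 3*Y + √2*√Y (z(Y) = -6 + ((Y² + 3*Y) + √2*√Y) = -6 + (Y² + 3*Y + √2*√Y) = -6 + Y² + 3*Y + √2*√Y)
2/(-9) + z(4) = 2/(-9) + (-6 + 4² + 3*4 + √2*√4) = 2*(-⅑) + (-6 + 16 + 12 + √2*2) = -2/9 + (-6 + 16 + 12 + 2*√2) = -2/9 + (22 + 2*√2) = 196/9 + 2*√2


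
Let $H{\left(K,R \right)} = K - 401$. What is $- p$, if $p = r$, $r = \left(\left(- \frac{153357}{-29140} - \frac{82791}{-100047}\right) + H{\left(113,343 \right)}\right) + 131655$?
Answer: $- \frac{4118291516703}{31348060} \approx -1.3137 \cdot 10^{5}$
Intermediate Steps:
$H{\left(K,R \right)} = -401 + K$
$r = \frac{4118291516703}{31348060}$ ($r = \left(\left(- \frac{153357}{-29140} - \frac{82791}{-100047}\right) + \left(-401 + 113\right)\right) + 131655 = \left(\left(\left(-153357\right) \left(- \frac{1}{29140}\right) - - \frac{27597}{33349}\right) - 288\right) + 131655 = \left(\left(\frac{4947}{940} + \frac{27597}{33349}\right) - 288\right) + 131655 = \left(\frac{190918683}{31348060} - 288\right) + 131655 = - \frac{8837322597}{31348060} + 131655 = \frac{4118291516703}{31348060} \approx 1.3137 \cdot 10^{5}$)
$p = \frac{4118291516703}{31348060} \approx 1.3137 \cdot 10^{5}$
$- p = \left(-1\right) \frac{4118291516703}{31348060} = - \frac{4118291516703}{31348060}$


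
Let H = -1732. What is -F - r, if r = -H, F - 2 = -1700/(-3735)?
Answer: -1295638/747 ≈ -1734.5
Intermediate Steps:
F = 1834/747 (F = 2 - 1700/(-3735) = 2 - 1700*(-1/3735) = 2 + 340/747 = 1834/747 ≈ 2.4552)
r = 1732 (r = -1*(-1732) = 1732)
-F - r = -1*1834/747 - 1*1732 = -1834/747 - 1732 = -1295638/747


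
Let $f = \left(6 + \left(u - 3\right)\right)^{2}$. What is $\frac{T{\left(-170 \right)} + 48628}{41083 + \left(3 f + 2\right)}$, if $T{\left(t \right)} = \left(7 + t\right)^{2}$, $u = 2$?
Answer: $\frac{75197}{41160} \approx 1.8269$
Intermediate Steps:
$f = 25$ ($f = \left(6 + \left(2 - 3\right)\right)^{2} = \left(6 - 1\right)^{2} = 5^{2} = 25$)
$\frac{T{\left(-170 \right)} + 48628}{41083 + \left(3 f + 2\right)} = \frac{\left(7 - 170\right)^{2} + 48628}{41083 + \left(3 \cdot 25 + 2\right)} = \frac{\left(-163\right)^{2} + 48628}{41083 + \left(75 + 2\right)} = \frac{26569 + 48628}{41083 + 77} = \frac{75197}{41160}$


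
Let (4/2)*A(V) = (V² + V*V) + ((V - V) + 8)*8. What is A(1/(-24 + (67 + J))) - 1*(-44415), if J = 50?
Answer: 384422104/8649 ≈ 44447.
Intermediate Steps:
A(V) = 32 + V² (A(V) = ((V² + V*V) + ((V - V) + 8)*8)/2 = ((V² + V²) + (0 + 8)*8)/2 = (2*V² + 8*8)/2 = (2*V² + 64)/2 = (64 + 2*V²)/2 = 32 + V²)
A(1/(-24 + (67 + J))) - 1*(-44415) = (32 + (1/(-24 + (67 + 50)))²) - 1*(-44415) = (32 + (1/(-24 + 117))²) + 44415 = (32 + (1/93)²) + 44415 = (32 + 1/8649) + 44415 = 276769/8649 + 44415 = 384422104/8649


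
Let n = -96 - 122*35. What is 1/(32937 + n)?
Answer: 1/28571 ≈ 3.5000e-5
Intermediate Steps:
n = -4366 (n = -96 - 4270 = -4366)
1/(32937 + n) = 1/(32937 - 4366) = 1/28571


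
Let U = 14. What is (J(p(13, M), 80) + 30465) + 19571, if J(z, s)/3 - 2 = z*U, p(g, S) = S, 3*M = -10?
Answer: 49902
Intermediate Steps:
M = -10/3 (M = (⅓)*(-10) = -10/3 ≈ -3.3333)
J(z, s) = 6 + 42*z (J(z, s) = 6 + 3*(z*14) = 6 + 3*(14*z) = 6 + 42*z)
(J(p(13, M), 80) + 30465) + 19571 = ((6 + 42*(-10/3)) + 30465) + 19571 = ((6 - 140) + 30465) + 19571 = (-134 + 30465) + 19571 = 30331 + 19571 = 49902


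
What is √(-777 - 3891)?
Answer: 2*I*√1167 ≈ 68.323*I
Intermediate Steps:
√(-777 - 3891) = √(-4668) = 2*I*√1167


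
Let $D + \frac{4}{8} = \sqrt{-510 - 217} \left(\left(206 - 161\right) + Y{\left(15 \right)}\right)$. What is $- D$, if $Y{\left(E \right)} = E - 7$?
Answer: $\frac{1}{2} - 53 i \sqrt{727} \approx 0.5 - 1429.0 i$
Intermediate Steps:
$Y{\left(E \right)} = -7 + E$
$D = - \frac{1}{2} + 53 i \sqrt{727}$ ($D = - \frac{1}{2} + \sqrt{-510 - 217} \left(\left(206 - 161\right) + \left(-7 + 15\right)\right) = - \frac{1}{2} + \sqrt{-727} \left(45 + 8\right) = - \frac{1}{2} + i \sqrt{727} \cdot 53 = - \frac{1}{2} + 53 i \sqrt{727} \approx -0.5 + 1429.0 i$)
$- D = - (- \frac{1}{2} + 53 i \sqrt{727}) = \frac{1}{2} - 53 i \sqrt{727}$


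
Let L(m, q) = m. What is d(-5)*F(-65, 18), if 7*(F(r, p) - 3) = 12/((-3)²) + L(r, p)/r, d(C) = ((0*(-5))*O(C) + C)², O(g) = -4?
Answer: 250/3 ≈ 83.333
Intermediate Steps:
d(C) = C² (d(C) = ((0*(-5))*(-4) + C)² = (0*(-4) + C)² = (0 + C)² = C²)
F(r, p) = 10/3 (F(r, p) = 3 + (12/((-3)²) + r/r)/7 = 3 + (12/9 + 1)/7 = 3 + (12*(⅑) + 1)/7 = 3 + (4/3 + 1)/7 = 3 + (⅐)*(7/3) = 3 + ⅓ = 10/3)
d(-5)*F(-65, 18) = (-5)²*(10/3) = 25*(10/3) = 250/3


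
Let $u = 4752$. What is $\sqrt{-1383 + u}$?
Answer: $\sqrt{3369} \approx 58.043$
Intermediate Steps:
$\sqrt{-1383 + u} = \sqrt{-1383 + 4752} = \sqrt{3369}$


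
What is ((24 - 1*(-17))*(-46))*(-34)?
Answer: 64124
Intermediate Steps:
((24 - 1*(-17))*(-46))*(-34) = ((24 + 17)*(-46))*(-34) = (41*(-46))*(-34) = -1886*(-34) = 64124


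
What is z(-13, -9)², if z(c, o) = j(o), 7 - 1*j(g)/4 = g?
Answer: 4096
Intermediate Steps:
j(g) = 28 - 4*g
z(c, o) = 28 - 4*o
z(-13, -9)² = (28 - 4*(-9))² = (28 + 36)² = 64² = 4096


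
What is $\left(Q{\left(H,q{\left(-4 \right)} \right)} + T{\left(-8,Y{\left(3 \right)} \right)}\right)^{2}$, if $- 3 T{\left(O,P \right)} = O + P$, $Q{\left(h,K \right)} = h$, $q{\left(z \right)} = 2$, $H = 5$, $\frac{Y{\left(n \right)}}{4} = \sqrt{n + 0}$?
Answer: $\frac{577}{9} - \frac{184 \sqrt{3}}{9} \approx 28.7$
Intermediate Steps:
$Y{\left(n \right)} = 4 \sqrt{n}$ ($Y{\left(n \right)} = 4 \sqrt{n + 0} = 4 \sqrt{n}$)
$T{\left(O,P \right)} = - \frac{O}{3} - \frac{P}{3}$ ($T{\left(O,P \right)} = - \frac{O + P}{3} = - \frac{O}{3} - \frac{P}{3}$)
$\left(Q{\left(H,q{\left(-4 \right)} \right)} + T{\left(-8,Y{\left(3 \right)} \right)}\right)^{2} = \left(5 - \left(- \frac{8}{3} + \frac{4 \sqrt{3}}{3}\right)\right)^{2} = \left(5 + \left(\frac{8}{3} - \frac{4 \sqrt{3}}{3}\right)\right)^{2} = \left(\frac{23}{3} - \frac{4 \sqrt{3}}{3}\right)^{2}$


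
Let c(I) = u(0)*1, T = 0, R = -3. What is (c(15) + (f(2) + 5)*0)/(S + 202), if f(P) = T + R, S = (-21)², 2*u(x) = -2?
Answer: -1/643 ≈ -0.0015552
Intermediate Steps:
u(x) = -1 (u(x) = (½)*(-2) = -1)
S = 441
f(P) = -3 (f(P) = 0 - 3 = -3)
c(I) = -1 (c(I) = -1*1 = -1)
(c(15) + (f(2) + 5)*0)/(S + 202) = (-1 + (-3 + 5)*0)/(441 + 202) = (-1 + 2*0)/643 = (-1 + 0)*(1/643) = -1*1/643 = -1/643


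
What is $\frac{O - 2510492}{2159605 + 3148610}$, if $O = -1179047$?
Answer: $- \frac{3689539}{5308215} \approx -0.69506$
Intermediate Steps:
$\frac{O - 2510492}{2159605 + 3148610} = \frac{-1179047 - 2510492}{2159605 + 3148610} = - \frac{3689539}{5308215}$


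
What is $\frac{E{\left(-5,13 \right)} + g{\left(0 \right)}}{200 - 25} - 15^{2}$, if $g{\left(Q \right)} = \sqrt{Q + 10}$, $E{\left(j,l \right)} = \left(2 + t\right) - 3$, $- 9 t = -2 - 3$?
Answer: $- \frac{354379}{1575} + \frac{\sqrt{10}}{175} \approx -224.98$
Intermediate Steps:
$t = \frac{5}{9}$ ($t = - \frac{-2 - 3}{9} = \left(- \frac{1}{9}\right) \left(-5\right) = \frac{5}{9} \approx 0.55556$)
$E{\left(j,l \right)} = - \frac{4}{9}$ ($E{\left(j,l \right)} = \left(2 + \frac{5}{9}\right) - 3 = \frac{23}{9} - 3 = - \frac{4}{9}$)
$g{\left(Q \right)} = \sqrt{10 + Q}$
$\frac{E{\left(-5,13 \right)} + g{\left(0 \right)}}{200 - 25} - 15^{2} = \frac{- \frac{4}{9} + \sqrt{10 + 0}}{200 - 25} - 15^{2} = \frac{- \frac{4}{9} + \sqrt{10}}{175} - 225 = \left(- \frac{4}{9} + \sqrt{10}\right) \frac{1}{175} - 225 = \left(- \frac{4}{1575} + \frac{\sqrt{10}}{175}\right) - 225 = - \frac{354379}{1575} + \frac{\sqrt{10}}{175}$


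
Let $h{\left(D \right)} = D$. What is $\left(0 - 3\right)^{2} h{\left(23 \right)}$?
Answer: $207$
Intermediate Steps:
$\left(0 - 3\right)^{2} h{\left(23 \right)} = \left(0 - 3\right)^{2} \cdot 23 = \left(-3\right)^{2} \cdot 23 = 9 \cdot 23 = 207$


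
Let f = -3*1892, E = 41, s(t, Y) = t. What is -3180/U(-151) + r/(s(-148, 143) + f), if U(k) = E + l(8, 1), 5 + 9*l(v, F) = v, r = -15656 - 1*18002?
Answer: -6423421/90272 ≈ -71.156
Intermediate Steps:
r = -33658 (r = -15656 - 18002 = -33658)
l(v, F) = -5/9 + v/9
f = -5676
U(k) = 124/3 (U(k) = 41 + (-5/9 + (1/9)*8) = 41 + (-5/9 + 8/9) = 41 + 1/3 = 124/3)
-3180/U(-151) + r/(s(-148, 143) + f) = -3180/124/3 - 33658/(-148 - 5676) = -3180*3/124 - 33658/(-5824) = -2385/31 - 33658*(-1/5824) = -2385/31 + 16829/2912 = -6423421/90272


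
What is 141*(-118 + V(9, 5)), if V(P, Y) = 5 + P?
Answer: -14664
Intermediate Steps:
141*(-118 + V(9, 5)) = 141*(-118 + (5 + 9)) = 141*(-118 + 14) = 141*(-104) = -14664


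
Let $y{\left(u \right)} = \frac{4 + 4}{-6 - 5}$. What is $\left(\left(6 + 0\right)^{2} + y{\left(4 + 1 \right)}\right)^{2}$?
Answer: $\frac{150544}{121} \approx 1244.2$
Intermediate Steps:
$y{\left(u \right)} = - \frac{8}{11}$ ($y{\left(u \right)} = \frac{8}{-11} = 8 \left(- \frac{1}{11}\right) = - \frac{8}{11}$)
$\left(\left(6 + 0\right)^{2} + y{\left(4 + 1 \right)}\right)^{2} = \left(\left(6 + 0\right)^{2} - \frac{8}{11}\right)^{2} = \left(6^{2} - \frac{8}{11}\right)^{2} = \left(36 - \frac{8}{11}\right)^{2} = \left(\frac{388}{11}\right)^{2} = \frac{150544}{121}$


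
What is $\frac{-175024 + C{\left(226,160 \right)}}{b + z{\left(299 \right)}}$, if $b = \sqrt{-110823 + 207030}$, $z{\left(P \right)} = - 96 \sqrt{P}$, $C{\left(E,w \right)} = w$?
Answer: $\frac{174864}{- \sqrt{96207} + 96 \sqrt{299}} \approx 129.55$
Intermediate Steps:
$b = \sqrt{96207} \approx 310.17$
$\frac{-175024 + C{\left(226,160 \right)}}{b + z{\left(299 \right)}} = \frac{-175024 + 160}{\sqrt{96207} - 96 \sqrt{299}} = - \frac{174864}{\sqrt{96207} - 96 \sqrt{299}}$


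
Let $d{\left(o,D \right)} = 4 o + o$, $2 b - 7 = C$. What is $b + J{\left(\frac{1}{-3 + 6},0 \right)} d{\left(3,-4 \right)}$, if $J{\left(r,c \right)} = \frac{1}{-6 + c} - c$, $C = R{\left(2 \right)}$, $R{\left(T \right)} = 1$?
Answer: $\frac{3}{2} \approx 1.5$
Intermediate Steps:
$C = 1$
$b = 4$ ($b = \frac{7}{2} + \frac{1}{2} \cdot 1 = \frac{7}{2} + \frac{1}{2} = 4$)
$d{\left(o,D \right)} = 5 o$
$b + J{\left(\frac{1}{-3 + 6},0 \right)} d{\left(3,-4 \right)} = 4 + \frac{1 - 0^{2} + 6 \cdot 0}{-6 + 0} \cdot 5 \cdot 3 = 4 + \frac{1 - 0 + 0}{-6} \cdot 15 = 4 + - \frac{1 + 0 + 0}{6} \cdot 15 = 4 + \left(- \frac{1}{6}\right) 1 \cdot 15 = 4 - \frac{5}{2} = \frac{3}{2}$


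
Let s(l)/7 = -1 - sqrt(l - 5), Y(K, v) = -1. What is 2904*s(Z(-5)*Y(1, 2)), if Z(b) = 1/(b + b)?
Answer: -20328 - 71148*I*sqrt(10)/5 ≈ -20328.0 - 44998.0*I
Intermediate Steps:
Z(b) = 1/(2*b)
s(l) = -7 - 7*sqrt(-5 + l) (s(l) = 7*(-1 - sqrt(l - 5)) = 7*(-1 - sqrt(-5 + l)) = -7 - 7*sqrt(-5 + l))
2904*s(Z(-5)*Y(1, 2)) = 2904*(-7 - 7*sqrt(-5 + ((1/2)/(-5))*(-1))) = 2904*(-7 - 7*sqrt(-5 + ((1/2)*(-1/5))*(-1))) = 2904*(-7 - 7*sqrt(-5 - 1/10*(-1))) = 2904*(-7 - 7*sqrt(-5 + 1/10)) = 2904*(-7 - 49*I*sqrt(10)/10) = -20328 - 71148*I*sqrt(10)/5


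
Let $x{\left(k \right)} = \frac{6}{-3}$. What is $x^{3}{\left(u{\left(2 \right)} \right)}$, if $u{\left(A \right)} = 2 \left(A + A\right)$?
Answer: $-8$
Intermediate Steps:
$u{\left(A \right)} = 4 A$ ($u{\left(A \right)} = 2 \cdot 2 A = 4 A$)
$x{\left(k \right)} = -2$ ($x{\left(k \right)} = 6 \left(- \frac{1}{3}\right) = -2$)
$x^{3}{\left(u{\left(2 \right)} \right)} = \left(-2\right)^{3} = -8$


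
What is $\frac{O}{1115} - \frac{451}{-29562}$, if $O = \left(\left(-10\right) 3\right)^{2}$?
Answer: $\frac{5421733}{6592326} \approx 0.82243$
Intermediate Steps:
$O = 900$ ($O = \left(-30\right)^{2} = 900$)
$\frac{O}{1115} - \frac{451}{-29562} = \frac{900}{1115} - \frac{451}{-29562} = 900 \cdot \frac{1}{1115} - - \frac{451}{29562} = \frac{180}{223} + \frac{451}{29562} = \frac{5421733}{6592326}$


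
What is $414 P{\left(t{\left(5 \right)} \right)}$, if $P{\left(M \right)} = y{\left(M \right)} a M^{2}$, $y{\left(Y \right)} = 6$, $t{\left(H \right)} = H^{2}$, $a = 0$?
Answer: $0$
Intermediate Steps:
$P{\left(M \right)} = 0$ ($P{\left(M \right)} = 6 \cdot 0 M^{2} = 0 M^{2} = 0$)
$414 P{\left(t{\left(5 \right)} \right)} = 414 \cdot 0 = 0$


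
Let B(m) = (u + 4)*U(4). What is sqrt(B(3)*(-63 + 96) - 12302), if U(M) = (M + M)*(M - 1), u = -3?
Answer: I*sqrt(11510) ≈ 107.28*I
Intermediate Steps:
U(M) = 2*M*(-1 + M) (U(M) = (2*M)*(-1 + M) = 2*M*(-1 + M))
B(m) = 24 (B(m) = (-3 + 4)*(2*4*(-1 + 4)) = 1*(2*4*3) = 1*24 = 24)
sqrt(B(3)*(-63 + 96) - 12302) = sqrt(24*(-63 + 96) - 12302) = sqrt(24*33 - 12302) = sqrt(792 - 12302) = sqrt(-11510) = I*sqrt(11510)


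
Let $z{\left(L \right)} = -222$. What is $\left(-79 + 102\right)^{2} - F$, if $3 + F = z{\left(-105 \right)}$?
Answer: $754$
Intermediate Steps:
$F = -225$ ($F = -3 - 222 = -225$)
$\left(-79 + 102\right)^{2} - F = \left(-79 + 102\right)^{2} - -225 = 23^{2} + 225 = 529 + 225 = 754$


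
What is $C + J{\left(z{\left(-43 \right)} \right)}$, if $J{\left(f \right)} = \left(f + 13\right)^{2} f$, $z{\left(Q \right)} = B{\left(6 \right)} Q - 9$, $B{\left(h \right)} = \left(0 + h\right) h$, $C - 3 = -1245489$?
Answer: $-3713033838$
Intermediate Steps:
$C = -1245486$ ($C = 3 - 1245489 = -1245486$)
$B{\left(h \right)} = h^{2}$ ($B{\left(h \right)} = h h = h^{2}$)
$z{\left(Q \right)} = -9 + 36 Q$ ($z{\left(Q \right)} = 6^{2} Q - 9 = 36 Q - 9 = -9 + 36 Q$)
$J{\left(f \right)} = f \left(13 + f\right)^{2}$ ($J{\left(f \right)} = \left(13 + f\right)^{2} f = f \left(13 + f\right)^{2}$)
$C + J{\left(z{\left(-43 \right)} \right)} = -1245486 + \left(-9 + 36 \left(-43\right)\right) \left(13 + \left(-9 + 36 \left(-43\right)\right)\right)^{2} = -1245486 + \left(-9 - 1548\right) \left(13 - 1557\right)^{2} = -1245486 - 1557 \left(13 - 1557\right)^{2} = -1245486 - 1557 \left(-1544\right)^{2} = -1245486 - 3711788352 = -3713033838$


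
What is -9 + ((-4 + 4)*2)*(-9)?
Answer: -9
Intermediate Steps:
-9 + ((-4 + 4)*2)*(-9) = -9 + (0*2)*(-9) = -9 + 0*(-9) = -9 + 0 = -9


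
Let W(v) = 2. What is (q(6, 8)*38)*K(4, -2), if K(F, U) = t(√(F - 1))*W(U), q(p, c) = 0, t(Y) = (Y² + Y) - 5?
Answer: 0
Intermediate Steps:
t(Y) = -5 + Y + Y² (t(Y) = (Y + Y²) - 5 = -5 + Y + Y²)
K(F, U) = -12 + 2*F + 2*√(-1 + F) (K(F, U) = (-5 + √(F - 1) + (√(F - 1))²)*2 = (-5 + √(-1 + F) + (√(-1 + F))²)*2 = (-5 + √(-1 + F) + (-1 + F))*2 = (-6 + F + √(-1 + F))*2 = -12 + 2*F + 2*√(-1 + F))
(q(6, 8)*38)*K(4, -2) = (0*38)*(-12 + 2*4 + 2*√(-1 + 4)) = 0*(-12 + 8 + 2*√3) = 0*(-4 + 2*√3) = 0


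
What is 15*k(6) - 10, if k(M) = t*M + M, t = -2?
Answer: -100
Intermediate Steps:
k(M) = -M (k(M) = -2*M + M = -M)
15*k(6) - 10 = 15*(-1*6) - 10 = 15*(-6) - 10 = -90 - 10 = -100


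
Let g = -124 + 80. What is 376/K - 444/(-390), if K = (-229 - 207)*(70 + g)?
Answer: 7831/7085 ≈ 1.1053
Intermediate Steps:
g = -44
K = -11336 (K = (-229 - 207)*(70 - 44) = -436*26 = -11336)
376/K - 444/(-390) = 376/(-11336) - 444/(-390) = 376*(-1/11336) - 444*(-1/390) = -47/1417 + 74/65 = 7831/7085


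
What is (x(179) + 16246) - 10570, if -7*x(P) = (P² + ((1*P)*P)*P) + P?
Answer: -818261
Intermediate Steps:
x(P) = -P/7 - P²/7 - P³/7 (x(P) = -((P² + ((1*P)*P)*P) + P)/7 = -((P² + (P*P)*P) + P)/7 = -((P² + P²*P) + P)/7 = -((P² + P³) + P)/7 = -(P + P² + P³)/7 = -P/7 - P²/7 - P³/7)
(x(179) + 16246) - 10570 = (-⅐*179*(1 + 179 + 179²) + 16246) - 10570 = (-⅐*179*(1 + 179 + 32041) + 16246) - 10570 = (-⅐*179*32221 + 16246) - 10570 = (-823937 + 16246) - 10570 = -807691 - 10570 = -818261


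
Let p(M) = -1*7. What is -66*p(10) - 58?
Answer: 404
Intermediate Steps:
p(M) = -7
-66*p(10) - 58 = -66*(-7) - 58 = 462 - 58 = 404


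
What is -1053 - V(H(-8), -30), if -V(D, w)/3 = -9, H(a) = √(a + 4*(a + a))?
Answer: -1080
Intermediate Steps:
H(a) = 3*√a (H(a) = √(a + 4*(2*a)) = √(a + 8*a) = √(9*a) = 3*√a)
V(D, w) = 27 (V(D, w) = -3*(-9) = 27)
-1053 - V(H(-8), -30) = -1053 - 1*27 = -1053 - 27 = -1080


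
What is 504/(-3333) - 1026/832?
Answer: -639831/462176 ≈ -1.3844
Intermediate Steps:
504/(-3333) - 1026/832 = 504*(-1/3333) - 1026*1/832 = -168/1111 - 513/416 = -639831/462176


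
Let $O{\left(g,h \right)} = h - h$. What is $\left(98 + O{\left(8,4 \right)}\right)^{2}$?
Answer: $9604$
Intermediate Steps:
$O{\left(g,h \right)} = 0$
$\left(98 + O{\left(8,4 \right)}\right)^{2} = \left(98 + 0\right)^{2} = 98^{2} = 9604$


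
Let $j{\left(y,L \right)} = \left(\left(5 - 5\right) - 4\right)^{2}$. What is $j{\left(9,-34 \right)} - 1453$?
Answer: $-1437$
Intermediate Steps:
$j{\left(y,L \right)} = 16$ ($j{\left(y,L \right)} = \left(0 - 4\right)^{2} = \left(-4\right)^{2} = 16$)
$j{\left(9,-34 \right)} - 1453 = 16 - 1453 = -1437$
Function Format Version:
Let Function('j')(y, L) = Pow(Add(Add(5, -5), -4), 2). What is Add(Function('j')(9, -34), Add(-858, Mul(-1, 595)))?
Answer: -1437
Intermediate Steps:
Function('j')(y, L) = 16 (Function('j')(y, L) = Pow(Add(0, -4), 2) = Pow(-4, 2) = 16)
Add(Function('j')(9, -34), Add(-858, Mul(-1, 595))) = Add(16, Add(-858, Mul(-1, 595))) = Add(16, Add(-858, -595)) = Add(16, -1453) = -1437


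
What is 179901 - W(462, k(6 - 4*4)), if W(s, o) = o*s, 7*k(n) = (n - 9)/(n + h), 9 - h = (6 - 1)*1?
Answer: 179692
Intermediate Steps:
h = 4 (h = 9 - (6 - 1) = 9 - 5 = 4)
k(n) = (-9 + n)/(7*(4 + n)) (k(n) = ((n - 9)/(n + 4))/7 = ((-9 + n)/(4 + n))/7 = (-9 + n)/(7*(4 + n)))
179901 - W(462, k(6 - 4*4)) = 179901 - (-9 + (6 - 4*4))/(7*(4 + (6 - 4*4)))*462 = 179901 - (-9 + (6 - 16))/(7*(4 + (6 - 16)))*462 = 179901 - (-9 - 10)/(7*(4 - 10))*462 = 179901 - (⅐)*(-19)/(-6)*462 = 179901 - (⅐)*(-⅙)*(-19)*462 = 179901 - 19*462/42 = 179901 - 1*209 = 179901 - 209 = 179692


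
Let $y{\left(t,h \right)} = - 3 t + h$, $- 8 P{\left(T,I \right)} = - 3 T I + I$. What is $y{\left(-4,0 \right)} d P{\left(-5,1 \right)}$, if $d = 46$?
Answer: $-1104$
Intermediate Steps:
$P{\left(T,I \right)} = - \frac{I}{8} + \frac{3 I T}{8}$ ($P{\left(T,I \right)} = - \frac{- 3 T I + I}{8} = - \frac{- 3 I T + I}{8} = - \frac{I - 3 I T}{8} = - \frac{I}{8} + \frac{3 I T}{8}$)
$y{\left(t,h \right)} = h - 3 t$
$y{\left(-4,0 \right)} d P{\left(-5,1 \right)} = \left(0 - -12\right) 46 \cdot \frac{1}{8} \cdot 1 \left(-1 + 3 \left(-5\right)\right) = \left(0 + 12\right) 46 \cdot \frac{1}{8} \cdot 1 \left(-1 - 15\right) = 12 \cdot 46 \cdot \frac{1}{8} \cdot 1 \left(-16\right) = 552 \left(-2\right) = -1104$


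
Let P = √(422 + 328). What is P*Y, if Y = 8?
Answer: 40*√30 ≈ 219.09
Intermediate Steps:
P = 5*√30 (P = √750 = 5*√30 ≈ 27.386)
P*Y = (5*√30)*8 = 40*√30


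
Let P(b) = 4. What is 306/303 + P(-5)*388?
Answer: 156854/101 ≈ 1553.0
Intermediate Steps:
306/303 + P(-5)*388 = 306/303 + 4*388 = 306*(1/303) + 1552 = 102/101 + 1552 = 156854/101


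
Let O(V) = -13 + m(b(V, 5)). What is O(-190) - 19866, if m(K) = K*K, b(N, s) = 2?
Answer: -19875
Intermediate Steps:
m(K) = K**2
O(V) = -9 (O(V) = -13 + 2**2 = -13 + 4 = -9)
O(-190) - 19866 = -9 - 19866 = -19875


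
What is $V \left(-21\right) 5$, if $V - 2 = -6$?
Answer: $420$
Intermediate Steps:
$V = -4$ ($V = 2 - 6 = -4$)
$V \left(-21\right) 5 = \left(-4\right) \left(-21\right) 5 = 84 \cdot 5 = 420$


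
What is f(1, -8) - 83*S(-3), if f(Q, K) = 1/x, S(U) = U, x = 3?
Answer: 748/3 ≈ 249.33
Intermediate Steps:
f(Q, K) = ⅓ (f(Q, K) = 1/3 = ⅓)
f(1, -8) - 83*S(-3) = ⅓ - 83*(-3) = ⅓ + 249 = 748/3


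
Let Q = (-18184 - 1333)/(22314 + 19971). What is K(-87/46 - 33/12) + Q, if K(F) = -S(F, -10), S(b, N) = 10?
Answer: -442367/42285 ≈ -10.462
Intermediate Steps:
Q = -19517/42285 ≈ -0.46156
K(F) = -10 (K(F) = -1*10 = -10)
K(-87/46 - 33/12) + Q = -10 - 19517/42285 = -442367/42285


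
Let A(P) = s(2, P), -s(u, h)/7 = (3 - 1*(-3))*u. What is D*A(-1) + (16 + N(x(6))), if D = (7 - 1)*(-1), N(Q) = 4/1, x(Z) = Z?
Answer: 524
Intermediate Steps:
N(Q) = 4 (N(Q) = 4*1 = 4)
D = -6 (D = 6*(-1) = -6)
s(u, h) = -42*u (s(u, h) = -7*(3 - 1*(-3))*u = -7*(3 + 3)*u = -42*u)
A(P) = -84 (A(P) = -42*2 = -84)
D*A(-1) + (16 + N(x(6))) = -6*(-84) + (16 + 4) = 504 + 20 = 524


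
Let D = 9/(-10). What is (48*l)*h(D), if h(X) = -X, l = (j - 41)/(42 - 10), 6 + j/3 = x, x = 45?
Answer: 513/5 ≈ 102.60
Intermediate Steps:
j = 117 (j = -18 + 3*45 = -18 + 135 = 117)
D = -9/10 (D = 9*(-1/10) = -9/10 ≈ -0.90000)
l = 19/8 (l = (117 - 41)/(42 - 10) = 76/32 = 76*(1/32) = 19/8 ≈ 2.3750)
(48*l)*h(D) = (48*(19/8))*(-1*(-9/10)) = 114*(9/10) = 513/5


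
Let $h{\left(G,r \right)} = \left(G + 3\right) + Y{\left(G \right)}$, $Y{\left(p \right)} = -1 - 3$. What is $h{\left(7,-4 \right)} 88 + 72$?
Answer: $600$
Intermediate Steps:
$Y{\left(p \right)} = -4$ ($Y{\left(p \right)} = -1 - 3 = -4$)
$h{\left(G,r \right)} = -1 + G$ ($h{\left(G,r \right)} = \left(G + 3\right) - 4 = \left(3 + G\right) - 4 = -1 + G$)
$h{\left(7,-4 \right)} 88 + 72 = \left(-1 + 7\right) 88 + 72 = 6 \cdot 88 + 72 = 528 + 72 = 600$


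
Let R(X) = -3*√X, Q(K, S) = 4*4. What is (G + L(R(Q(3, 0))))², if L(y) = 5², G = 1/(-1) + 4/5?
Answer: 15376/25 ≈ 615.04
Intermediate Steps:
Q(K, S) = 16
G = -⅕ (G = 1*(-1) + 4*(⅕) = -1 + ⅘ = -⅕ ≈ -0.20000)
L(y) = 25
(G + L(R(Q(3, 0))))² = (-⅕ + 25)² = (124/5)² = 15376/25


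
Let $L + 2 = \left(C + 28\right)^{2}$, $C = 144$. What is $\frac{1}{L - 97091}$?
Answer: $- \frac{1}{67509} \approx -1.4813 \cdot 10^{-5}$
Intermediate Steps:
$L = 29582$ ($L = -2 + \left(144 + 28\right)^{2} = -2 + 172^{2} = -2 + 29584 = 29582$)
$\frac{1}{L - 97091} = \frac{1}{29582 - 97091} = \frac{1}{-67509} = - \frac{1}{67509}$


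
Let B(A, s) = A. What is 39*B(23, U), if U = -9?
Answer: 897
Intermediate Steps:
39*B(23, U) = 39*23 = 897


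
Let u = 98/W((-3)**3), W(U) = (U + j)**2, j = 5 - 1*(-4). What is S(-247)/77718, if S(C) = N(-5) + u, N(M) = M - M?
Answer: 49/12590316 ≈ 3.8919e-6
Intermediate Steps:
j = 9 (j = 5 + 4 = 9)
W(U) = (9 + U)**2 (W(U) = (U + 9)**2 = (9 + U)**2)
N(M) = 0
u = 49/162 (u = 98/((9 + (-3)**3)**2) = 98/((9 - 27)**2) = 98/((-18)**2) = 98/324 = 98*(1/324) = 49/162 ≈ 0.30247)
S(C) = 49/162 (S(C) = 0 + 49/162 = 49/162)
S(-247)/77718 = (49/162)/77718 = (49/162)*(1/77718) = 49/12590316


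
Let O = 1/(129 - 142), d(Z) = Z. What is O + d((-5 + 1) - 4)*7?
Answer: -729/13 ≈ -56.077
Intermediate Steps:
O = -1/13 (O = 1/(-13) = -1/13 ≈ -0.076923)
O + d((-5 + 1) - 4)*7 = -1/13 + ((-5 + 1) - 4)*7 = -1/13 + (-4 - 4)*7 = -1/13 - 8*7 = -1/13 - 56 = -729/13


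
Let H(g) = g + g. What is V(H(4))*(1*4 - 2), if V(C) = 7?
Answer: 14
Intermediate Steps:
H(g) = 2*g
V(H(4))*(1*4 - 2) = 7*(1*4 - 2) = 7*(4 - 2) = 7*2 = 14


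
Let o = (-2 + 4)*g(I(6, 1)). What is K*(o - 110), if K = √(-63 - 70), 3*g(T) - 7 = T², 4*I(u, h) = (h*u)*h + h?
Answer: -2479*I*√133/24 ≈ -1191.2*I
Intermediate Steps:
I(u, h) = h/4 + u*h²/4 (I(u, h) = ((h*u)*h + h)/4 = (u*h² + h)/4 = (h + u*h²)/4 = h/4 + u*h²/4)
g(T) = 7/3 + T²/3
o = 161/24 (o = (-2 + 4)*(7/3 + ((¼)*1*(1 + 1*6))²/3) = 2*(7/3 + ((¼)*1*(1 + 6))²/3) = 2*(7/3 + ((¼)*1*7)²/3) = 2*(7/3 + (7/4)²/3) = 2*(7/3 + (⅓)*(49/16)) = 2*(7/3 + 49/48) = 2*(161/48) = 161/24 ≈ 6.7083)
K = I*√133 (K = √(-133) = I*√133 ≈ 11.533*I)
K*(o - 110) = (I*√133)*(161/24 - 110) = (I*√133)*(-2479/24) = -2479*I*√133/24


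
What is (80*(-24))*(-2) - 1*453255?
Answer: -449415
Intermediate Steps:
(80*(-24))*(-2) - 1*453255 = -1920*(-2) - 453255 = 3840 - 453255 = -449415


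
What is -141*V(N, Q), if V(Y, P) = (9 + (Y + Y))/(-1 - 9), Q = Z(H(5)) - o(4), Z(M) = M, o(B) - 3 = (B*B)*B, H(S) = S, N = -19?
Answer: -4089/10 ≈ -408.90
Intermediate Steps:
o(B) = 3 + B**3 (o(B) = 3 + (B*B)*B = 3 + B**2*B = 3 + B**3)
Q = -62 (Q = 5 - (3 + 4**3) = 5 - (3 + 64) = 5 - 1*67 = 5 - 67 = -62)
V(Y, P) = -9/10 - Y/5 (V(Y, P) = (9 + 2*Y)/(-10) = (9 + 2*Y)*(-1/10) = -9/10 - Y/5)
-141*V(N, Q) = -141*(-9/10 - 1/5*(-19)) = -141*(-9/10 + 19/5) = -141*29/10 = -4089/10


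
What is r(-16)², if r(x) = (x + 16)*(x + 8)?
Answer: 0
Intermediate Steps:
r(x) = (8 + x)*(16 + x) (r(x) = (16 + x)*(8 + x) = (8 + x)*(16 + x))
r(-16)² = (128 + (-16)² + 24*(-16))² = (128 + 256 - 384)² = 0² = 0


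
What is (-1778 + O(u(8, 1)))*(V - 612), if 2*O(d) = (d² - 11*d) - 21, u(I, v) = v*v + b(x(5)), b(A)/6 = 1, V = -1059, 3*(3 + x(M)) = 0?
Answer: 6023955/2 ≈ 3.0120e+6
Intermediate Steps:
x(M) = -3 (x(M) = -3 + (⅓)*0 = -3 + 0 = -3)
b(A) = 6 (b(A) = 6*1 = 6)
u(I, v) = 6 + v² (u(I, v) = v*v + 6 = v² + 6 = 6 + v²)
O(d) = -21/2 + d²/2 - 11*d/2 (O(d) = ((d² - 11*d) - 21)/2 = (-21 + d² - 11*d)/2 = -21/2 + d²/2 - 11*d/2)
(-1778 + O(u(8, 1)))*(V - 612) = (-1778 + (-21/2 + (6 + 1²)²/2 - 11*(6 + 1²)/2))*(-1059 - 612) = (-1778 + (-21/2 + (6 + 1)²/2 - 11*(6 + 1)/2))*(-1671) = (-1778 + (-21/2 + (½)*7² - 11/2*7))*(-1671) = (-1778 + (-21/2 + (½)*49 - 77/2))*(-1671) = (-1778 + (-21/2 + 49/2 - 77/2))*(-1671) = (-1778 - 49/2)*(-1671) = -3605/2*(-1671) = 6023955/2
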